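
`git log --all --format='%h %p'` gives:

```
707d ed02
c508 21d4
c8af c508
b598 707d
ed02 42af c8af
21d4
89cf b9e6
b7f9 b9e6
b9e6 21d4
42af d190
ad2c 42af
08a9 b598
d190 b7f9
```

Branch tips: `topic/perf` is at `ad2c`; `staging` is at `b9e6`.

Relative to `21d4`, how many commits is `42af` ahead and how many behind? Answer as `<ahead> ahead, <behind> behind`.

Reachable from 42af: {21d4, 42af, b7f9, b9e6, d190}.
Reachable from 21d4: {21d4}.
Only in 42af's history (ahead): {42af, b7f9, b9e6, d190} — 4.
Only in 21d4's history (behind): {} — 0.

4 ahead, 0 behind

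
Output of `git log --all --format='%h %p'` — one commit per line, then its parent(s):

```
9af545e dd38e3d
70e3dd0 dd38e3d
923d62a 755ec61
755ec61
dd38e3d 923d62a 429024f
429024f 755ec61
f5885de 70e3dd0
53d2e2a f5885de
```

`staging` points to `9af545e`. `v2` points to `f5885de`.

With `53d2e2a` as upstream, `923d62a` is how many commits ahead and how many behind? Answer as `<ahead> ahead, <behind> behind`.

Reachable from 923d62a: {755ec61, 923d62a}.
Reachable from 53d2e2a: {429024f, 53d2e2a, 70e3dd0, 755ec61, 923d62a, dd38e3d, f5885de}.
Only in 923d62a's history (ahead): {} — 0.
Only in 53d2e2a's history (behind): {429024f, 53d2e2a, 70e3dd0, dd38e3d, f5885de} — 5.

0 ahead, 5 behind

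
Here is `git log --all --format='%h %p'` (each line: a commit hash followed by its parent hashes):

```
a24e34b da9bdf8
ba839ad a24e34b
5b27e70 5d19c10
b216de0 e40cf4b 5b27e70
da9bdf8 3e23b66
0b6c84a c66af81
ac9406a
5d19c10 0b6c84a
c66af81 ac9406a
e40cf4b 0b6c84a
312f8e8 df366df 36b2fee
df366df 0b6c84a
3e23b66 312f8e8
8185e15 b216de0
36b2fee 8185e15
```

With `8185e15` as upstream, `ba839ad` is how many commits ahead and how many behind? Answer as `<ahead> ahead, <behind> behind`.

Reachable from ba839ad: {0b6c84a, 312f8e8, 36b2fee, 3e23b66, 5b27e70, 5d19c10, 8185e15, a24e34b, ac9406a, b216de0, ba839ad, c66af81, da9bdf8, df366df, e40cf4b}.
Reachable from 8185e15: {0b6c84a, 5b27e70, 5d19c10, 8185e15, ac9406a, b216de0, c66af81, e40cf4b}.
Only in ba839ad's history (ahead): {312f8e8, 36b2fee, 3e23b66, a24e34b, ba839ad, da9bdf8, df366df} — 7.
Only in 8185e15's history (behind): {} — 0.

7 ahead, 0 behind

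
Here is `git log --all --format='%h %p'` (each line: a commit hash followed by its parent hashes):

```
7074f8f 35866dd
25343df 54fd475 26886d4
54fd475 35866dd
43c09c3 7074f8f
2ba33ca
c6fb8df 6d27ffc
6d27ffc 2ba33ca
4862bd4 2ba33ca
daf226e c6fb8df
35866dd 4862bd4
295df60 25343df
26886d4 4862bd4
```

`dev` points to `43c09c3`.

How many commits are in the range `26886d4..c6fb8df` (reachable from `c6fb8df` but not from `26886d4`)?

2

Reachable from c6fb8df: {2ba33ca, 6d27ffc, c6fb8df}.
Reachable from 26886d4: {26886d4, 2ba33ca, 4862bd4}.
In c6fb8df's history but not 26886d4's: {6d27ffc, c6fb8df} — 2 commits.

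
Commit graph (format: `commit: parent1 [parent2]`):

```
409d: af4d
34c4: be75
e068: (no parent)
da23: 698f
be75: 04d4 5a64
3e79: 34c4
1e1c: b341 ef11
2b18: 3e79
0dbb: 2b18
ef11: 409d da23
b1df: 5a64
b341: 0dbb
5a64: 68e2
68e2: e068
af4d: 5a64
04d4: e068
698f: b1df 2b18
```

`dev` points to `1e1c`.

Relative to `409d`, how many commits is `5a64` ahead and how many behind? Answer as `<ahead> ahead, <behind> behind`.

0 ahead, 2 behind

Reachable from 5a64: {5a64, 68e2, e068}.
Reachable from 409d: {409d, 5a64, 68e2, af4d, e068}.
Only in 5a64's history (ahead): {} — 0.
Only in 409d's history (behind): {409d, af4d} — 2.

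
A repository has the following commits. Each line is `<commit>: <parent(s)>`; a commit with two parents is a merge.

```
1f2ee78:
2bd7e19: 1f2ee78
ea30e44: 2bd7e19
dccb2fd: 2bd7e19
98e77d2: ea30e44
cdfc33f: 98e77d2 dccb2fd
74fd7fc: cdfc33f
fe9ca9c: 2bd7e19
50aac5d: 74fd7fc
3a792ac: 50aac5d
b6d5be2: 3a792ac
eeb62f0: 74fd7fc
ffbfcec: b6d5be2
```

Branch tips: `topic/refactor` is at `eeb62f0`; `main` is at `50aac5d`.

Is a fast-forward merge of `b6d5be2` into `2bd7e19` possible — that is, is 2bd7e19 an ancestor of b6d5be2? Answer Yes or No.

Yes

A fast-forward from 2bd7e19 to b6d5be2 is possible iff 2bd7e19 is an ancestor of b6d5be2.
Ancestors of b6d5be2: {1f2ee78, 2bd7e19, 3a792ac, 50aac5d, 74fd7fc, 98e77d2, b6d5be2, cdfc33f, dccb2fd, ea30e44}.
2bd7e19 is among them, so fast-forward is possible.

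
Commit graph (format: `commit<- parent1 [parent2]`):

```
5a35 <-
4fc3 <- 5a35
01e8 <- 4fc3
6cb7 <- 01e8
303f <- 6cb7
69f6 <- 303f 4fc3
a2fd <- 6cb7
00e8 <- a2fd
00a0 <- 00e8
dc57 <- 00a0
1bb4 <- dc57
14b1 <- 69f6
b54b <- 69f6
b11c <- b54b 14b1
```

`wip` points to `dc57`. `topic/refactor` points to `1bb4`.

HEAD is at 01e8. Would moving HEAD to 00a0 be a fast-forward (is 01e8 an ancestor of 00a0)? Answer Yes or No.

Yes

A fast-forward from 01e8 to 00a0 is possible iff 01e8 is an ancestor of 00a0.
Ancestors of 00a0: {00a0, 00e8, 01e8, 4fc3, 5a35, 6cb7, a2fd}.
01e8 is among them, so fast-forward is possible.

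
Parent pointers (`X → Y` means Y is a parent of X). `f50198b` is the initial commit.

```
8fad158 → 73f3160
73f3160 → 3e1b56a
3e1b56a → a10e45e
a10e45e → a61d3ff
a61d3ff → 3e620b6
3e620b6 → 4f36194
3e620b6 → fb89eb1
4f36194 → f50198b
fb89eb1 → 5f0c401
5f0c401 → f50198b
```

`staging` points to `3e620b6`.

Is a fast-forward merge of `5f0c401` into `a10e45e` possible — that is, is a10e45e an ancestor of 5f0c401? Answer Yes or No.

No

A fast-forward from a10e45e to 5f0c401 is possible iff a10e45e is an ancestor of 5f0c401.
Ancestors of 5f0c401: {5f0c401, f50198b}.
a10e45e is not among them, so fast-forward is not possible.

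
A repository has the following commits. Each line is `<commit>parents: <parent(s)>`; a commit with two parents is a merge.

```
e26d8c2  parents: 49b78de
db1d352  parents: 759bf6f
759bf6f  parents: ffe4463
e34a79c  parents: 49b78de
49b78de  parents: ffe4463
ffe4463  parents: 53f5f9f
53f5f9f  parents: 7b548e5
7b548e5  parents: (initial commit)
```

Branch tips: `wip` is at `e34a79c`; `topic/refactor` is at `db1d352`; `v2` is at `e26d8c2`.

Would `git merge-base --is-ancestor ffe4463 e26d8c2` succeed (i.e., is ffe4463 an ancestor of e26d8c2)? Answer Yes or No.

Yes

Ancestors of e26d8c2 (commits reachable by following parents): {49b78de, 53f5f9f, 7b548e5, e26d8c2, ffe4463}.
ffe4463 is in that set, so it is an ancestor of e26d8c2.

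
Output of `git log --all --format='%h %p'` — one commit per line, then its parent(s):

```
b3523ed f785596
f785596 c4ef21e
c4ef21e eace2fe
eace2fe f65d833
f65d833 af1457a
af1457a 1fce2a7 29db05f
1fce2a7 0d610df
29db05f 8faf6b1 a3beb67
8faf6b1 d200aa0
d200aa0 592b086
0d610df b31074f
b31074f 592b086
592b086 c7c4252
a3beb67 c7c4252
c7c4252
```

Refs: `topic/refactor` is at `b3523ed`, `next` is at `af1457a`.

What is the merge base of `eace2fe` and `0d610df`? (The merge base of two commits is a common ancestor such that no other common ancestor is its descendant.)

Ancestors of eace2fe: {0d610df, 1fce2a7, 29db05f, 592b086, 8faf6b1, a3beb67, af1457a, b31074f, c7c4252, d200aa0, eace2fe, f65d833}.
Ancestors of 0d610df: {0d610df, 592b086, b31074f, c7c4252}.
Common ancestors: {0d610df, 592b086, b31074f, c7c4252}.
Among these, 0d610df is not an ancestor of any other common ancestor — it is the merge base.

0d610df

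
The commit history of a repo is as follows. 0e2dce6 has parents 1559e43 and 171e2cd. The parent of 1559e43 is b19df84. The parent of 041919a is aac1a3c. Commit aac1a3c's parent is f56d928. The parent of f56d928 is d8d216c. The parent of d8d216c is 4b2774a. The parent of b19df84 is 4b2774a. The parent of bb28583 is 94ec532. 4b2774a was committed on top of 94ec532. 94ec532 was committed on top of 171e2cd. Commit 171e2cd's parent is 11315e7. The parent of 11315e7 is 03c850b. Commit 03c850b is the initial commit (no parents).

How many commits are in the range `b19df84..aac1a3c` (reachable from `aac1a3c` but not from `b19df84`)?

3

Reachable from aac1a3c: {03c850b, 11315e7, 171e2cd, 4b2774a, 94ec532, aac1a3c, d8d216c, f56d928}.
Reachable from b19df84: {03c850b, 11315e7, 171e2cd, 4b2774a, 94ec532, b19df84}.
In aac1a3c's history but not b19df84's: {aac1a3c, d8d216c, f56d928} — 3 commits.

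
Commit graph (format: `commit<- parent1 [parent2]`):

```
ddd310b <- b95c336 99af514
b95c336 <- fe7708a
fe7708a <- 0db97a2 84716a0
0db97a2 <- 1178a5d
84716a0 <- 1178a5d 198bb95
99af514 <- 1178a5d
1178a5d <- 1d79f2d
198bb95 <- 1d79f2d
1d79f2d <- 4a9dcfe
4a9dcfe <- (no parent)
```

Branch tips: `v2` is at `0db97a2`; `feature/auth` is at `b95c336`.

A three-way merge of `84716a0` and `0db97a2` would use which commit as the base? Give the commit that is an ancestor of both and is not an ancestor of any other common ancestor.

1178a5d

Ancestors of 84716a0: {1178a5d, 198bb95, 1d79f2d, 4a9dcfe, 84716a0}.
Ancestors of 0db97a2: {0db97a2, 1178a5d, 1d79f2d, 4a9dcfe}.
Common ancestors: {1178a5d, 1d79f2d, 4a9dcfe}.
Among these, 1178a5d is not an ancestor of any other common ancestor — it is the merge base.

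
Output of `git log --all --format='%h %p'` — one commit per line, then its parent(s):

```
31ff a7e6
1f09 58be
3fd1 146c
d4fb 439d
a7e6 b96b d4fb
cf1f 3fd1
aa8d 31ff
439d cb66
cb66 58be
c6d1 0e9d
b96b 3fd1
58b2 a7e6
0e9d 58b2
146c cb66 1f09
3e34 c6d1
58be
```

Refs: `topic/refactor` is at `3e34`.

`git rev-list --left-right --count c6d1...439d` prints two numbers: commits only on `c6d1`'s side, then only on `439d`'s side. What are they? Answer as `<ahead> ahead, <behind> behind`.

9 ahead, 0 behind

Reachable from c6d1: {0e9d, 146c, 1f09, 3fd1, 439d, 58b2, 58be, a7e6, b96b, c6d1, cb66, d4fb}.
Reachable from 439d: {439d, 58be, cb66}.
Only in c6d1's history (ahead): {0e9d, 146c, 1f09, 3fd1, 58b2, a7e6, b96b, c6d1, d4fb} — 9.
Only in 439d's history (behind): {} — 0.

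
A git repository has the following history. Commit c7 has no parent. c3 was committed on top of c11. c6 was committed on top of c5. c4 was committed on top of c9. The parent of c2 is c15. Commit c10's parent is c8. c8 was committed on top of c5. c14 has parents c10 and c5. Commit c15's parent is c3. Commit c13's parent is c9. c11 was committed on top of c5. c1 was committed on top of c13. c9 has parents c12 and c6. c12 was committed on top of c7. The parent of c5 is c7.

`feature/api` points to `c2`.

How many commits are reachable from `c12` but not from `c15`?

1

Reachable from c12: {c12, c7}.
Reachable from c15: {c11, c15, c3, c5, c7}.
In c12's history but not c15's: {c12} — 1 commit.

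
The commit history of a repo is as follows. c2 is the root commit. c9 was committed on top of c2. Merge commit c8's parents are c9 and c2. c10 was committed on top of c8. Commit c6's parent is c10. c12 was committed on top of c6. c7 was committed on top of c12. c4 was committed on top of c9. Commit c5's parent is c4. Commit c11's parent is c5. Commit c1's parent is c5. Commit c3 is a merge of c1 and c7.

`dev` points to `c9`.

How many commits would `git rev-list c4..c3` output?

8

Reachable from c3: {c1, c10, c12, c2, c3, c4, c5, c6, c7, c8, c9}.
Reachable from c4: {c2, c4, c9}.
In c3's history but not c4's: {c1, c10, c12, c3, c5, c6, c7, c8} — 8 commits.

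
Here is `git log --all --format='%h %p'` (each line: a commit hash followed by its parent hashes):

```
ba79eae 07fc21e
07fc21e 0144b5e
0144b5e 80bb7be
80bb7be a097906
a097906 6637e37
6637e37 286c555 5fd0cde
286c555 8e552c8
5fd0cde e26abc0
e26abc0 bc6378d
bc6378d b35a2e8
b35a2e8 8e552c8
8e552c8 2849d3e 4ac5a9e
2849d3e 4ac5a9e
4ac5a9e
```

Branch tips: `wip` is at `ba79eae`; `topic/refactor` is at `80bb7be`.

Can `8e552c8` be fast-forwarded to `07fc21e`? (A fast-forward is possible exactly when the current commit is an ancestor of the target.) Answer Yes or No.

Yes

A fast-forward from 8e552c8 to 07fc21e is possible iff 8e552c8 is an ancestor of 07fc21e.
Ancestors of 07fc21e: {0144b5e, 07fc21e, 2849d3e, 286c555, 4ac5a9e, 5fd0cde, 6637e37, 80bb7be, 8e552c8, a097906, b35a2e8, bc6378d, e26abc0}.
8e552c8 is among them, so fast-forward is possible.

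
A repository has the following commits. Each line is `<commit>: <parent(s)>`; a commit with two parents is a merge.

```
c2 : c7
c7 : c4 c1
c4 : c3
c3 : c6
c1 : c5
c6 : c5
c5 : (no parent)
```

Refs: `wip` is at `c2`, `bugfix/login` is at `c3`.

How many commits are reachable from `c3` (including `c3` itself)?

Walking parent pointers from c3: reachable set = {c3, c5, c6}.
That is 3 commits.

3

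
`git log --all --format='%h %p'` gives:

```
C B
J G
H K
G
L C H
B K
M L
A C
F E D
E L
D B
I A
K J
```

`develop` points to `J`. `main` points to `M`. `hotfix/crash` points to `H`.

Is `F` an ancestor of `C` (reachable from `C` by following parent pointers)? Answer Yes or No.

No

Ancestors of C: {B, C, G, J, K}.
F is not in that set, so it is not an ancestor of C.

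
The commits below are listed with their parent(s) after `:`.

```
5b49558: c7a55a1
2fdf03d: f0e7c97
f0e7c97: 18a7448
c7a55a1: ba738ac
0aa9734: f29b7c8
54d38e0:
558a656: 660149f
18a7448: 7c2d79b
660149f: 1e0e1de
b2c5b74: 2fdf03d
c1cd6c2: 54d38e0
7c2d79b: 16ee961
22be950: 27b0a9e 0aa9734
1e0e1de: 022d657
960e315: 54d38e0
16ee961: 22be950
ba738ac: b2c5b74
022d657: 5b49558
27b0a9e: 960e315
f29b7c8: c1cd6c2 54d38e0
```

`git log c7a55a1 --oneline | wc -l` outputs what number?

15

Walking parent pointers from c7a55a1: reachable set = {0aa9734, 16ee961, 18a7448, 22be950, 27b0a9e, 2fdf03d, 54d38e0, 7c2d79b, 960e315, b2c5b74, ba738ac, c1cd6c2, c7a55a1, f0e7c97, f29b7c8}.
That is 15 commits.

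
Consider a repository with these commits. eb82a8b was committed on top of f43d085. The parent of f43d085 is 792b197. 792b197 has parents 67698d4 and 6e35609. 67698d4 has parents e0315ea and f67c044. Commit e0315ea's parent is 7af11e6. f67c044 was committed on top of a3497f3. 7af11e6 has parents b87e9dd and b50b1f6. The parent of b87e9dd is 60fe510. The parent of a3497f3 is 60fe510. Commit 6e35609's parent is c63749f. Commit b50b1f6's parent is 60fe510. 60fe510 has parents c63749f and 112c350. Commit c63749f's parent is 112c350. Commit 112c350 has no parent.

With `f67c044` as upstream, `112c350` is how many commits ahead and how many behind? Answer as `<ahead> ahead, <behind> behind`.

0 ahead, 4 behind

Reachable from 112c350: {112c350}.
Reachable from f67c044: {112c350, 60fe510, a3497f3, c63749f, f67c044}.
Only in 112c350's history (ahead): {} — 0.
Only in f67c044's history (behind): {60fe510, a3497f3, c63749f, f67c044} — 4.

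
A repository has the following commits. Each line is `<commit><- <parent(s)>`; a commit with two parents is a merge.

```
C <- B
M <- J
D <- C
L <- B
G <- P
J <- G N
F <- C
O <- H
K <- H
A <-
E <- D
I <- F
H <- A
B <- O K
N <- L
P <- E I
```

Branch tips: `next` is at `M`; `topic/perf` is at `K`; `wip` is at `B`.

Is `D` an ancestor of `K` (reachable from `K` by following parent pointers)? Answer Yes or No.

No

Ancestors of K: {A, H, K}.
D is not in that set, so it is not an ancestor of K.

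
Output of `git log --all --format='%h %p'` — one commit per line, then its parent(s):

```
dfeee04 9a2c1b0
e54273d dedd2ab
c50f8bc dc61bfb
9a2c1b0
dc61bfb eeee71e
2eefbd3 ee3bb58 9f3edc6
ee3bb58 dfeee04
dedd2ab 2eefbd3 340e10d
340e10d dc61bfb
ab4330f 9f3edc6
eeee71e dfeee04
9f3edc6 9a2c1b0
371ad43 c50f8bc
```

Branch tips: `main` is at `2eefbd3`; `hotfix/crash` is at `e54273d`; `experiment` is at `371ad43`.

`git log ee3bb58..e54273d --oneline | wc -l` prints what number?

Reachable from e54273d: {2eefbd3, 340e10d, 9a2c1b0, 9f3edc6, dc61bfb, dedd2ab, dfeee04, e54273d, ee3bb58, eeee71e}.
Reachable from ee3bb58: {9a2c1b0, dfeee04, ee3bb58}.
In e54273d's history but not ee3bb58's: {2eefbd3, 340e10d, 9f3edc6, dc61bfb, dedd2ab, e54273d, eeee71e} — 7 commits.

7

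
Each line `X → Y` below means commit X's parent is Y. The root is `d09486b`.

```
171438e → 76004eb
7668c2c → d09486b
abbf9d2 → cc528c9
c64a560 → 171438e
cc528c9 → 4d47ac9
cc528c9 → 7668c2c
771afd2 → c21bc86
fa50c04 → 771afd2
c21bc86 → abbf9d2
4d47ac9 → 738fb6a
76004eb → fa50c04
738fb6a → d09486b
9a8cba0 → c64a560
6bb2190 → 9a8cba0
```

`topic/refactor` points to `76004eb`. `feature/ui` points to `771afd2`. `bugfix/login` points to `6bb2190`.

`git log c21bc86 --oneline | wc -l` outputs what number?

7

Walking parent pointers from c21bc86: reachable set = {4d47ac9, 738fb6a, 7668c2c, abbf9d2, c21bc86, cc528c9, d09486b}.
That is 7 commits.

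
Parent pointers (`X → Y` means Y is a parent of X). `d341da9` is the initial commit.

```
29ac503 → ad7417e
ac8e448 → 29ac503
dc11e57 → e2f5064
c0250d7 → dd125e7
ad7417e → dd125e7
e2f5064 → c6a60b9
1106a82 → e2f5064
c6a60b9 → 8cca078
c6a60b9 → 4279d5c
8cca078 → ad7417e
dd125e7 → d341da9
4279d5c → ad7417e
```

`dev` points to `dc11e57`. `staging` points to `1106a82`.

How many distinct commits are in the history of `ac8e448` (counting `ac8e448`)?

5

Walking parent pointers from ac8e448: reachable set = {29ac503, ac8e448, ad7417e, d341da9, dd125e7}.
That is 5 commits.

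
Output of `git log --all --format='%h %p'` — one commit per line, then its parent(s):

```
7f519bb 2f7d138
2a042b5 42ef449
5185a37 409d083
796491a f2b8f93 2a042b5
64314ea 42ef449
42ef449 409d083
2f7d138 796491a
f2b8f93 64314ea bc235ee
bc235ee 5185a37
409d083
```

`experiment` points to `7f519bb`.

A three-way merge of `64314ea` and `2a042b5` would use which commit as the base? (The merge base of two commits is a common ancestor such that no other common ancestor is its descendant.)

42ef449

Ancestors of 64314ea: {409d083, 42ef449, 64314ea}.
Ancestors of 2a042b5: {2a042b5, 409d083, 42ef449}.
Common ancestors: {409d083, 42ef449}.
Among these, 42ef449 is not an ancestor of any other common ancestor — it is the merge base.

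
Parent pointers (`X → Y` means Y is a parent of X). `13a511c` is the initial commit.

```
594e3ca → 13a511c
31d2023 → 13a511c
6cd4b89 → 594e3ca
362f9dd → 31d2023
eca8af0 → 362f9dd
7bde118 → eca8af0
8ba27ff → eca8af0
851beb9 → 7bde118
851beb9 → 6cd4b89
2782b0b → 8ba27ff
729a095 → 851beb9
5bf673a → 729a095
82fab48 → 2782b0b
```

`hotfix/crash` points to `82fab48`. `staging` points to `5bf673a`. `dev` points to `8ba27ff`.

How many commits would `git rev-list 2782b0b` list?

Walking parent pointers from 2782b0b: reachable set = {13a511c, 2782b0b, 31d2023, 362f9dd, 8ba27ff, eca8af0}.
That is 6 commits.

6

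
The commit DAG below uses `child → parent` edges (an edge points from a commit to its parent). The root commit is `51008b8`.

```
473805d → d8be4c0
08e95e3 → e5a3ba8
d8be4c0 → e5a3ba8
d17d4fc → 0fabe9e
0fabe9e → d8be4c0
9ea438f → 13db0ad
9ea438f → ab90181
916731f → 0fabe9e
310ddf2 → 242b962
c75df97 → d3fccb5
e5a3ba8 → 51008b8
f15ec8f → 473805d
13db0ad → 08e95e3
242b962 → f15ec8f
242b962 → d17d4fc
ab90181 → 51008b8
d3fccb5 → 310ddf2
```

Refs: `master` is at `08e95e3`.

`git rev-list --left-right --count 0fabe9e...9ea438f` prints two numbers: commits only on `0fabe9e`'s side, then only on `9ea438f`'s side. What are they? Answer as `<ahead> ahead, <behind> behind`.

2 ahead, 4 behind

Reachable from 0fabe9e: {0fabe9e, 51008b8, d8be4c0, e5a3ba8}.
Reachable from 9ea438f: {08e95e3, 13db0ad, 51008b8, 9ea438f, ab90181, e5a3ba8}.
Only in 0fabe9e's history (ahead): {0fabe9e, d8be4c0} — 2.
Only in 9ea438f's history (behind): {08e95e3, 13db0ad, 9ea438f, ab90181} — 4.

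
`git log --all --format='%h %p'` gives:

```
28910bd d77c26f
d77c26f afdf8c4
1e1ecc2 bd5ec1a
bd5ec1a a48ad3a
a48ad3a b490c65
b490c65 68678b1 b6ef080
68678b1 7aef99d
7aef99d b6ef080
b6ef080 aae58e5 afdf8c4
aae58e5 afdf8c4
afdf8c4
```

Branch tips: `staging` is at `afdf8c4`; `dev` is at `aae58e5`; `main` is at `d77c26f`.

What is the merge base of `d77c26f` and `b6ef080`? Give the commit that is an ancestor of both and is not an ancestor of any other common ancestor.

afdf8c4

Ancestors of d77c26f: {afdf8c4, d77c26f}.
Ancestors of b6ef080: {aae58e5, afdf8c4, b6ef080}.
Common ancestors: {afdf8c4}.
The only common ancestor is afdf8c4, so it is the merge base.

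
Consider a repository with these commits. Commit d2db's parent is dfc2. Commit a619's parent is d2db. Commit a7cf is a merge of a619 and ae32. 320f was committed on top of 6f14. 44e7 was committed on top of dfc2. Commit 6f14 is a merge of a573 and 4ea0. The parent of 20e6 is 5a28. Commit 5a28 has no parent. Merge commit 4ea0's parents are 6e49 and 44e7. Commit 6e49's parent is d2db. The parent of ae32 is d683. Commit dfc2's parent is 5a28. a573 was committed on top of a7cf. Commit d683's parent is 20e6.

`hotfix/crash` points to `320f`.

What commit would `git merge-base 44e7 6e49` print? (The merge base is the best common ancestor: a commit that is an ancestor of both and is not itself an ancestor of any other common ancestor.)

dfc2

Ancestors of 44e7: {44e7, 5a28, dfc2}.
Ancestors of 6e49: {5a28, 6e49, d2db, dfc2}.
Common ancestors: {5a28, dfc2}.
Among these, dfc2 is not an ancestor of any other common ancestor — it is the merge base.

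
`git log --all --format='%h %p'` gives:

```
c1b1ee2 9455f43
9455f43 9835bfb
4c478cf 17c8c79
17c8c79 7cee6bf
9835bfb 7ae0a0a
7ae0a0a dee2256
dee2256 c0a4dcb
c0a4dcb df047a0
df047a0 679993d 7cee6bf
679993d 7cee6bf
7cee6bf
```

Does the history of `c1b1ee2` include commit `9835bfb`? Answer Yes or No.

Ancestors of c1b1ee2 (commits reachable by following parents): {679993d, 7ae0a0a, 7cee6bf, 9455f43, 9835bfb, c0a4dcb, c1b1ee2, dee2256, df047a0}.
9835bfb is in that set, so it is an ancestor of c1b1ee2.

Yes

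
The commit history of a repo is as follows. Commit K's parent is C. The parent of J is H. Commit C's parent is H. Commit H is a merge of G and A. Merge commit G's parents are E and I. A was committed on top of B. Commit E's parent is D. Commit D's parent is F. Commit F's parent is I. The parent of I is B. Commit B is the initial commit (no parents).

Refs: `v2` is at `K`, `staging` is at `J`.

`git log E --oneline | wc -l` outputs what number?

5

Walking parent pointers from E: reachable set = {B, D, E, F, I}.
That is 5 commits.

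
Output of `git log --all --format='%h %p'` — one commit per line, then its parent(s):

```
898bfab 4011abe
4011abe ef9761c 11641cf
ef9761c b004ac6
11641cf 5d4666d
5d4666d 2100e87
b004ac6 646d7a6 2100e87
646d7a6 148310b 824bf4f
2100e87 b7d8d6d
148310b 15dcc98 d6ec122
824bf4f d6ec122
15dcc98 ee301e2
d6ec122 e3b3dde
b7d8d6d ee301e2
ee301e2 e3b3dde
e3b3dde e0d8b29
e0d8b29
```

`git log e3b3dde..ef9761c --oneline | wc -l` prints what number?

Reachable from ef9761c: {148310b, 15dcc98, 2100e87, 646d7a6, 824bf4f, b004ac6, b7d8d6d, d6ec122, e0d8b29, e3b3dde, ee301e2, ef9761c}.
Reachable from e3b3dde: {e0d8b29, e3b3dde}.
In ef9761c's history but not e3b3dde's: {148310b, 15dcc98, 2100e87, 646d7a6, 824bf4f, b004ac6, b7d8d6d, d6ec122, ee301e2, ef9761c} — 10 commits.

10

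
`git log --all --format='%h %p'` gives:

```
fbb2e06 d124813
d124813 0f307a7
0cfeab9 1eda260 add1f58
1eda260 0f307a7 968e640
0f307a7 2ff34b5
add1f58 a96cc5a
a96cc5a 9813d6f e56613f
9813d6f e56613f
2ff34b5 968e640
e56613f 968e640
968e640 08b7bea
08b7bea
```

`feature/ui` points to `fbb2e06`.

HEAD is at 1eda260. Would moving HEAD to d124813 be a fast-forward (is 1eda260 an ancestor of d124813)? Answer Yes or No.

No

A fast-forward from 1eda260 to d124813 is possible iff 1eda260 is an ancestor of d124813.
Ancestors of d124813: {08b7bea, 0f307a7, 2ff34b5, 968e640, d124813}.
1eda260 is not among them, so fast-forward is not possible.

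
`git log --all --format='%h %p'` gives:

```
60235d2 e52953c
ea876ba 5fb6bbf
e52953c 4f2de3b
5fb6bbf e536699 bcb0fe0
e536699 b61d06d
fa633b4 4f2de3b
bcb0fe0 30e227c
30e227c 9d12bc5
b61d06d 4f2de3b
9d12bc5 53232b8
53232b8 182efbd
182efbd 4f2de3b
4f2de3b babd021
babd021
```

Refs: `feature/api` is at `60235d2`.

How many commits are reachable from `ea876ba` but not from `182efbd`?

Reachable from ea876ba: {182efbd, 30e227c, 4f2de3b, 53232b8, 5fb6bbf, 9d12bc5, b61d06d, babd021, bcb0fe0, e536699, ea876ba}.
Reachable from 182efbd: {182efbd, 4f2de3b, babd021}.
In ea876ba's history but not 182efbd's: {30e227c, 53232b8, 5fb6bbf, 9d12bc5, b61d06d, bcb0fe0, e536699, ea876ba} — 8 commits.

8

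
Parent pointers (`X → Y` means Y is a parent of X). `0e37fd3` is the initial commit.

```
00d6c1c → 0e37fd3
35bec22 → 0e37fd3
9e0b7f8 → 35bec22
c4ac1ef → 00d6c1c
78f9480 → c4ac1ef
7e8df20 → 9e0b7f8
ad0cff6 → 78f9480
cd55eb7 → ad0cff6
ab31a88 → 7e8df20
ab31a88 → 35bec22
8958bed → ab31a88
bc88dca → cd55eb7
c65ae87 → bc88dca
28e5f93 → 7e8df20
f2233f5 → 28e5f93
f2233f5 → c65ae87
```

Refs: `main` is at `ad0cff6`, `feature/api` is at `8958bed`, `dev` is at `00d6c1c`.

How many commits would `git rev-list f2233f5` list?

13

Walking parent pointers from f2233f5: reachable set = {00d6c1c, 0e37fd3, 28e5f93, 35bec22, 78f9480, 7e8df20, 9e0b7f8, ad0cff6, bc88dca, c4ac1ef, c65ae87, cd55eb7, f2233f5}.
That is 13 commits.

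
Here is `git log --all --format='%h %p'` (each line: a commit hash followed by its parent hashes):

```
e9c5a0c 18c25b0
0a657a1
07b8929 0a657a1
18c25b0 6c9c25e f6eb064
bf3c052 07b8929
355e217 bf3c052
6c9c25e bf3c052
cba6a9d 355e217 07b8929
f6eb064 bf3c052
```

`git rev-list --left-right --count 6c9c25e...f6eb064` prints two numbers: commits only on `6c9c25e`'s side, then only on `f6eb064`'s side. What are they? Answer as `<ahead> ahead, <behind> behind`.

Reachable from 6c9c25e: {07b8929, 0a657a1, 6c9c25e, bf3c052}.
Reachable from f6eb064: {07b8929, 0a657a1, bf3c052, f6eb064}.
Only in 6c9c25e's history (ahead): {6c9c25e} — 1.
Only in f6eb064's history (behind): {f6eb064} — 1.

1 ahead, 1 behind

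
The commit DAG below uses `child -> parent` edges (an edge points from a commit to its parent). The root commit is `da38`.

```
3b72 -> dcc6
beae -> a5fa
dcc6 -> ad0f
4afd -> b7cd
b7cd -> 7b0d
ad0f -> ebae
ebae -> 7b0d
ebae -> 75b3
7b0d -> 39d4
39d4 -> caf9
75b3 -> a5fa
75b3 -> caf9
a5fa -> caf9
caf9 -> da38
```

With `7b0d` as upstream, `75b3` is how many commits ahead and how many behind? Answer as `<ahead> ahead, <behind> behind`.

2 ahead, 2 behind

Reachable from 75b3: {75b3, a5fa, caf9, da38}.
Reachable from 7b0d: {39d4, 7b0d, caf9, da38}.
Only in 75b3's history (ahead): {75b3, a5fa} — 2.
Only in 7b0d's history (behind): {39d4, 7b0d} — 2.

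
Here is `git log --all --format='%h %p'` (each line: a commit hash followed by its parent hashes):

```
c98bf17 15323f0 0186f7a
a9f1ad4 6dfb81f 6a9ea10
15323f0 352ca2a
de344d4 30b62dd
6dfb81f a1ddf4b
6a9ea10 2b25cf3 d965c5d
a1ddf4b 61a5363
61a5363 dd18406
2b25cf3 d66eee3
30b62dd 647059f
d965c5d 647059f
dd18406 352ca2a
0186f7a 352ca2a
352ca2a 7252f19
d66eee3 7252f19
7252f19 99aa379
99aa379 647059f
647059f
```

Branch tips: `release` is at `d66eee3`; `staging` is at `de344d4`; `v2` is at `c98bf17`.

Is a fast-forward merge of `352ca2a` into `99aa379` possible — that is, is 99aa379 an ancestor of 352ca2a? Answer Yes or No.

Yes

A fast-forward from 99aa379 to 352ca2a is possible iff 99aa379 is an ancestor of 352ca2a.
Ancestors of 352ca2a: {352ca2a, 647059f, 7252f19, 99aa379}.
99aa379 is among them, so fast-forward is possible.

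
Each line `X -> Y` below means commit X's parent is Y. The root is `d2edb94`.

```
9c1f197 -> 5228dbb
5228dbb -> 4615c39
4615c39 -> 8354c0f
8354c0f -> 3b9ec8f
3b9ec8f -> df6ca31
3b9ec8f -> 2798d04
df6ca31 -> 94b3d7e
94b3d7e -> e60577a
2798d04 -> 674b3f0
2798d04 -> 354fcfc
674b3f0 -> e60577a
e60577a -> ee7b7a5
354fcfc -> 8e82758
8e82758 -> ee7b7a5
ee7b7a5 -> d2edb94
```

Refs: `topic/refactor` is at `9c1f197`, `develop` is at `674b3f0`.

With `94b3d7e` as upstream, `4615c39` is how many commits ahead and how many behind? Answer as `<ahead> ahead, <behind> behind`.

Reachable from 4615c39: {2798d04, 354fcfc, 3b9ec8f, 4615c39, 674b3f0, 8354c0f, 8e82758, 94b3d7e, d2edb94, df6ca31, e60577a, ee7b7a5}.
Reachable from 94b3d7e: {94b3d7e, d2edb94, e60577a, ee7b7a5}.
Only in 4615c39's history (ahead): {2798d04, 354fcfc, 3b9ec8f, 4615c39, 674b3f0, 8354c0f, 8e82758, df6ca31} — 8.
Only in 94b3d7e's history (behind): {} — 0.

8 ahead, 0 behind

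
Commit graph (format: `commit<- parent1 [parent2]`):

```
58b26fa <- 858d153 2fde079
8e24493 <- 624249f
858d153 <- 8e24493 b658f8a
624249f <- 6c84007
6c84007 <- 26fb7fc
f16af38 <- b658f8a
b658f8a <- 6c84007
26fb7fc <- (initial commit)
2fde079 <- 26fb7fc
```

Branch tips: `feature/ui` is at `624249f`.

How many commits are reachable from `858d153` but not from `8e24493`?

Reachable from 858d153: {26fb7fc, 624249f, 6c84007, 858d153, 8e24493, b658f8a}.
Reachable from 8e24493: {26fb7fc, 624249f, 6c84007, 8e24493}.
In 858d153's history but not 8e24493's: {858d153, b658f8a} — 2 commits.

2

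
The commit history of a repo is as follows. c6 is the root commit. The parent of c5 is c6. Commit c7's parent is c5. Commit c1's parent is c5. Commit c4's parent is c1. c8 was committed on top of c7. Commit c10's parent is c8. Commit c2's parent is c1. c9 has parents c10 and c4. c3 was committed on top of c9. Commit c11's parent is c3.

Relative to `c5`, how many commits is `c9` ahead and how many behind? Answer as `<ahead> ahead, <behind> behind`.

Reachable from c9: {c1, c10, c4, c5, c6, c7, c8, c9}.
Reachable from c5: {c5, c6}.
Only in c9's history (ahead): {c1, c10, c4, c7, c8, c9} — 6.
Only in c5's history (behind): {} — 0.

6 ahead, 0 behind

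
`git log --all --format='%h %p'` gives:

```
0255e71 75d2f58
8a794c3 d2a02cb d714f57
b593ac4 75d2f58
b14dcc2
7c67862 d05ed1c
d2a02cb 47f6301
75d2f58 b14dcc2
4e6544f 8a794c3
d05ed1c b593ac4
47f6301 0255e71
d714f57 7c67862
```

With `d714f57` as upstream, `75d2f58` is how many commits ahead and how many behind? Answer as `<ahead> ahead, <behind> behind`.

Reachable from 75d2f58: {75d2f58, b14dcc2}.
Reachable from d714f57: {75d2f58, 7c67862, b14dcc2, b593ac4, d05ed1c, d714f57}.
Only in 75d2f58's history (ahead): {} — 0.
Only in d714f57's history (behind): {7c67862, b593ac4, d05ed1c, d714f57} — 4.

0 ahead, 4 behind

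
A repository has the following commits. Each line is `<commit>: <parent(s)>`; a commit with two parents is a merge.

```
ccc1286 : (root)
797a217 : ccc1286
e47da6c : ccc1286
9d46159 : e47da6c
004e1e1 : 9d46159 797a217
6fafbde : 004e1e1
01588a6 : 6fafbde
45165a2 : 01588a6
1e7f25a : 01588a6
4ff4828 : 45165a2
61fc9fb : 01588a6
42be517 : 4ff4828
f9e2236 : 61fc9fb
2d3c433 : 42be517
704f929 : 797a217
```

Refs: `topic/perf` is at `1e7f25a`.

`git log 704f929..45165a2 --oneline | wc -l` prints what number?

Reachable from 45165a2: {004e1e1, 01588a6, 45165a2, 6fafbde, 797a217, 9d46159, ccc1286, e47da6c}.
Reachable from 704f929: {704f929, 797a217, ccc1286}.
In 45165a2's history but not 704f929's: {004e1e1, 01588a6, 45165a2, 6fafbde, 9d46159, e47da6c} — 6 commits.

6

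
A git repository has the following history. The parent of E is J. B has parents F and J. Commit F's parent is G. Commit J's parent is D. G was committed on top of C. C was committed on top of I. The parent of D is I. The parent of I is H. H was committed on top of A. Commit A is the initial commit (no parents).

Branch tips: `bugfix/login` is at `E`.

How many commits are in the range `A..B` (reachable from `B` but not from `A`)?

Reachable from B: {A, B, C, D, F, G, H, I, J}.
Reachable from A: {A}.
In B's history but not A's: {B, C, D, F, G, H, I, J} — 8 commits.

8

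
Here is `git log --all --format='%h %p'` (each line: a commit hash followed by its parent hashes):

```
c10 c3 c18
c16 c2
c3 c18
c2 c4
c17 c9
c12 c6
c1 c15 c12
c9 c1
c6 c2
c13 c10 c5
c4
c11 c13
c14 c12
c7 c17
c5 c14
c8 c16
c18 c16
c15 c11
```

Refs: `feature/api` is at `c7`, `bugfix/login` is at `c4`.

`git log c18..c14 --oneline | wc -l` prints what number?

Reachable from c14: {c12, c14, c2, c4, c6}.
Reachable from c18: {c16, c18, c2, c4}.
In c14's history but not c18's: {c12, c14, c6} — 3 commits.

3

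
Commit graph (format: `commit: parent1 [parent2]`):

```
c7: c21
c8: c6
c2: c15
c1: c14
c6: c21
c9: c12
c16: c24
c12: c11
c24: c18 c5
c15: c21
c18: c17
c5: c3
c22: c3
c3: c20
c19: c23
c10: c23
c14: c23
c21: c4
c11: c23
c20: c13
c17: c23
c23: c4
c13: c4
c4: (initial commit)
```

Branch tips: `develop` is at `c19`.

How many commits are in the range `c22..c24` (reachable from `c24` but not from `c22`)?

Reachable from c24: {c13, c17, c18, c20, c23, c24, c3, c4, c5}.
Reachable from c22: {c13, c20, c22, c3, c4}.
In c24's history but not c22's: {c17, c18, c23, c24, c5} — 5 commits.

5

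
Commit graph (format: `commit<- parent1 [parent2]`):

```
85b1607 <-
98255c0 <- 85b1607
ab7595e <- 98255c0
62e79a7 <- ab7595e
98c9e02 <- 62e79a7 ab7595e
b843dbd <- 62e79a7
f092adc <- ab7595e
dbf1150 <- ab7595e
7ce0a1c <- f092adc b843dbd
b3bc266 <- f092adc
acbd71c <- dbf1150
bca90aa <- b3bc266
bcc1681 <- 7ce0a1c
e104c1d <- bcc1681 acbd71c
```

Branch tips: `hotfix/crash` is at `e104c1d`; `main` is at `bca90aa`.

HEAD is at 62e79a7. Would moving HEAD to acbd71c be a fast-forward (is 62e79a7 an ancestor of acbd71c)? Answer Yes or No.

A fast-forward from 62e79a7 to acbd71c is possible iff 62e79a7 is an ancestor of acbd71c.
Ancestors of acbd71c: {85b1607, 98255c0, ab7595e, acbd71c, dbf1150}.
62e79a7 is not among them, so fast-forward is not possible.

No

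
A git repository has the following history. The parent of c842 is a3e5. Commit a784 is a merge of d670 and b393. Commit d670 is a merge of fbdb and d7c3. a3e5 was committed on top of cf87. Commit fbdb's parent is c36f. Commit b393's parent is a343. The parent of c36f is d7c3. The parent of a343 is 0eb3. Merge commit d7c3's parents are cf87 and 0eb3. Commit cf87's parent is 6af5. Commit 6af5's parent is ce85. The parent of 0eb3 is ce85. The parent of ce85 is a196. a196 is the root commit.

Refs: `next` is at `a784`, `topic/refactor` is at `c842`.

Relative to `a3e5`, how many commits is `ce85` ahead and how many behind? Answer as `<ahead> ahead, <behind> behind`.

Reachable from ce85: {a196, ce85}.
Reachable from a3e5: {6af5, a196, a3e5, ce85, cf87}.
Only in ce85's history (ahead): {} — 0.
Only in a3e5's history (behind): {6af5, a3e5, cf87} — 3.

0 ahead, 3 behind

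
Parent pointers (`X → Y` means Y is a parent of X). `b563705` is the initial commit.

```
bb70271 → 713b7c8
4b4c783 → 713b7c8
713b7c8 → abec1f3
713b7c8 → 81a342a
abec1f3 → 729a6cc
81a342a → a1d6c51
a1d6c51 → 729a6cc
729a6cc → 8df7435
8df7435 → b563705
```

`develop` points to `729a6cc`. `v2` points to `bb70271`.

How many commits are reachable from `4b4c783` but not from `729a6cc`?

Reachable from 4b4c783: {4b4c783, 713b7c8, 729a6cc, 81a342a, 8df7435, a1d6c51, abec1f3, b563705}.
Reachable from 729a6cc: {729a6cc, 8df7435, b563705}.
In 4b4c783's history but not 729a6cc's: {4b4c783, 713b7c8, 81a342a, a1d6c51, abec1f3} — 5 commits.

5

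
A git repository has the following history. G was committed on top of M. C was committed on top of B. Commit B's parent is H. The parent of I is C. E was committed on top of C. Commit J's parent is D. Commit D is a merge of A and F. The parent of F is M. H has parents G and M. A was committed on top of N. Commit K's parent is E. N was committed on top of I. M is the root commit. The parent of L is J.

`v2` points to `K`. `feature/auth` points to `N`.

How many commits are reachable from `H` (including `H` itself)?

Walking parent pointers from H: reachable set = {G, H, M}.
That is 3 commits.

3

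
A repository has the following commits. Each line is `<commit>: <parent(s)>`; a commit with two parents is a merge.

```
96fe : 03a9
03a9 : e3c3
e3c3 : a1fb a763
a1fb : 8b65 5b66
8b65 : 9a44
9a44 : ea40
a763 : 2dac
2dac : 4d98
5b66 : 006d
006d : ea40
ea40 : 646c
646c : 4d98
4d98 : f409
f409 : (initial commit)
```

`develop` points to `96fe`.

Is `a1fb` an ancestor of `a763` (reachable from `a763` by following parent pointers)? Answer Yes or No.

No

Ancestors of a763: {2dac, 4d98, a763, f409}.
a1fb is not in that set, so it is not an ancestor of a763.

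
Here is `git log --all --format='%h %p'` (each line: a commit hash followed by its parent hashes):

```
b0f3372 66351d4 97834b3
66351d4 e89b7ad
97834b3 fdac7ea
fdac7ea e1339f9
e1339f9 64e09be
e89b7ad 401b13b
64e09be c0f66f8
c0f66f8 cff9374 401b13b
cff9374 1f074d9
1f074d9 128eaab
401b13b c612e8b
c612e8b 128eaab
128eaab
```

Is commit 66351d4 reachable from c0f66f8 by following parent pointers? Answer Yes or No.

Ancestors of c0f66f8: {128eaab, 1f074d9, 401b13b, c0f66f8, c612e8b, cff9374}.
66351d4 is not in that set, so it is not an ancestor of c0f66f8.

No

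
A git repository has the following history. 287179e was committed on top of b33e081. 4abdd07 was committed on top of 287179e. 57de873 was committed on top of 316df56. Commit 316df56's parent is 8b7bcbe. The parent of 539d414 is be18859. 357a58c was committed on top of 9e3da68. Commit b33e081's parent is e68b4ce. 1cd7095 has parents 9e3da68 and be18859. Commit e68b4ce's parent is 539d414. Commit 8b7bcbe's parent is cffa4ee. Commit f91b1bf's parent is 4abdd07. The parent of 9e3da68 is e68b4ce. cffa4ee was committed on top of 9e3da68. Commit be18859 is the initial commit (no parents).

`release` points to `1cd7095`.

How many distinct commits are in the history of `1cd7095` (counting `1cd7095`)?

Walking parent pointers from 1cd7095: reachable set = {1cd7095, 539d414, 9e3da68, be18859, e68b4ce}.
That is 5 commits.

5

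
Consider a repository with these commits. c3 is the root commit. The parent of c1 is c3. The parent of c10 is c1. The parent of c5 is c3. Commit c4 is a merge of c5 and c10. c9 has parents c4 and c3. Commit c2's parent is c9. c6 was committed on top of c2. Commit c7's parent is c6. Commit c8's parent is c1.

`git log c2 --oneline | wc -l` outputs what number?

7

Walking parent pointers from c2: reachable set = {c1, c10, c2, c3, c4, c5, c9}.
That is 7 commits.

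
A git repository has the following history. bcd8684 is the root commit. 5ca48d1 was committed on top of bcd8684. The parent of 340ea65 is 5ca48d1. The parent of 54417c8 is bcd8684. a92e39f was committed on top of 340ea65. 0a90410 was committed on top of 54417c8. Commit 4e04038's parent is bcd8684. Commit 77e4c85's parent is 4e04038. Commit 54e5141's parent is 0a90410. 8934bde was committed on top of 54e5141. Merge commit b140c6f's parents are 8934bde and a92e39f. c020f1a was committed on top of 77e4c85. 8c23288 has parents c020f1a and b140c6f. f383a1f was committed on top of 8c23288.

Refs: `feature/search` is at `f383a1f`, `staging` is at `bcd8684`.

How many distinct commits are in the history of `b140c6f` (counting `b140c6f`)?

9

Walking parent pointers from b140c6f: reachable set = {0a90410, 340ea65, 54417c8, 54e5141, 5ca48d1, 8934bde, a92e39f, b140c6f, bcd8684}.
That is 9 commits.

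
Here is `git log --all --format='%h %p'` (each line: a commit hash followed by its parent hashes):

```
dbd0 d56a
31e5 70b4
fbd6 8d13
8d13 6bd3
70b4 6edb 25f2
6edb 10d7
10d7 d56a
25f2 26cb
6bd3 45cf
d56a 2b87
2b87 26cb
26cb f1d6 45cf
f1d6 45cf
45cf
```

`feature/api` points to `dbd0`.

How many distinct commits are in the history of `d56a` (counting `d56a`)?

Walking parent pointers from d56a: reachable set = {26cb, 2b87, 45cf, d56a, f1d6}.
That is 5 commits.

5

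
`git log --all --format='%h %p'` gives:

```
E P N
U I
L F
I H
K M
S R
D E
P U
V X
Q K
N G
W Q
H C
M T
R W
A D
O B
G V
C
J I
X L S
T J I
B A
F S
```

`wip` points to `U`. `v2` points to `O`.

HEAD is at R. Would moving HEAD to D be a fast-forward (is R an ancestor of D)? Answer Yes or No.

A fast-forward from R to D is possible iff R is an ancestor of D.
Ancestors of D: {C, D, E, F, G, H, I, J, K, L, M, N, P, Q, R, S, T, U, V, W, X}.
R is among them, so fast-forward is possible.

Yes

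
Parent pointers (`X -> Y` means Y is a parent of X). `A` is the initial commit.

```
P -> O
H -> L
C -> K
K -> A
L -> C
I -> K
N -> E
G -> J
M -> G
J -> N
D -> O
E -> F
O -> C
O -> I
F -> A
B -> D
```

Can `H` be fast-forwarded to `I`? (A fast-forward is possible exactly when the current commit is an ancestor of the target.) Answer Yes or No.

A fast-forward from H to I is possible iff H is an ancestor of I.
Ancestors of I: {A, I, K}.
H is not among them, so fast-forward is not possible.

No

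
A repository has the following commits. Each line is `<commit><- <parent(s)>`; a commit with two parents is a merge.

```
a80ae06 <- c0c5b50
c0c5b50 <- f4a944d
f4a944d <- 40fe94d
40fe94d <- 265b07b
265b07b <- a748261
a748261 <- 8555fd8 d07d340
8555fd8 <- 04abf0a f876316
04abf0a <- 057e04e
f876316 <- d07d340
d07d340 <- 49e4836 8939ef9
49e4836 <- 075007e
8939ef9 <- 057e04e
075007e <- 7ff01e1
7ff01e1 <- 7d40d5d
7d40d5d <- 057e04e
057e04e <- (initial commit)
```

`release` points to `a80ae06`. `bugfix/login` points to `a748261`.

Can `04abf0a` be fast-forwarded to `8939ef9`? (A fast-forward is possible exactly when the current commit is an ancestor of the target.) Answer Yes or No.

No

A fast-forward from 04abf0a to 8939ef9 is possible iff 04abf0a is an ancestor of 8939ef9.
Ancestors of 8939ef9: {057e04e, 8939ef9}.
04abf0a is not among them, so fast-forward is not possible.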